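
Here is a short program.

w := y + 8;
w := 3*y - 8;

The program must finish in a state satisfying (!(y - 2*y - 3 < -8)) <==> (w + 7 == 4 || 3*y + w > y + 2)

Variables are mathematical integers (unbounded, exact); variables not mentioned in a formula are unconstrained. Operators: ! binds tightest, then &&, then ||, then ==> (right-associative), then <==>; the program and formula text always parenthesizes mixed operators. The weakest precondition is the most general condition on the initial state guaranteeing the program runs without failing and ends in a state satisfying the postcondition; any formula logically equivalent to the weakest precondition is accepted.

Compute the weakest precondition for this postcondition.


Working backward. After the program, the postcondition (!(y - 2*y - 3 < -8)) <==> (w + 7 == 4 || 3*y + w > y + 2) must hold; in canonical form it is (!(y > 5)) <==> (w == -3 || w + 2*y > 2).
Before w := 3*y - 8: (!(y > 5)) <==> (3*y == 5 || 5*y > 10)
Before w := y + 8: (!(y > 5)) <==> (3*y == 5 || 5*y > 10)
Answer: WP = (!(y > 5)) <==> (3*y == 5 || 5*y > 10)


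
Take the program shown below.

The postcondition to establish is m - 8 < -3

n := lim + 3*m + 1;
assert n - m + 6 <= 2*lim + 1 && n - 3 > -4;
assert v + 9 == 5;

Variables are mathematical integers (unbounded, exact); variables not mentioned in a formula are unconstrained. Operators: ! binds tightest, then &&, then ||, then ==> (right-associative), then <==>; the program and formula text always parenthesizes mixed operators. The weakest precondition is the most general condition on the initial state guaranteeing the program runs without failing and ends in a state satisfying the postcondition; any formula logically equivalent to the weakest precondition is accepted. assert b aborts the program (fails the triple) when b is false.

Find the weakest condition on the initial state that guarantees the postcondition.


Working backward. After the program, the postcondition m - 8 < -3 must hold; in canonical form it is m < 5.
Before assert v + 9 == 5: v == -4 && m < 5
Before assert n - m + 6 <= 2*lim + 1 && n - 3 > -4: n <= 2*lim + m - 5 && n > -1 && v == -4 && m < 5
Before n := lim + 3*m + 1: 2*m <= lim - 6 && lim + 3*m > -2 && v == -4 && m < 5
Answer: WP = 2*m <= lim - 6 && lim + 3*m > -2 && v == -4 && m < 5


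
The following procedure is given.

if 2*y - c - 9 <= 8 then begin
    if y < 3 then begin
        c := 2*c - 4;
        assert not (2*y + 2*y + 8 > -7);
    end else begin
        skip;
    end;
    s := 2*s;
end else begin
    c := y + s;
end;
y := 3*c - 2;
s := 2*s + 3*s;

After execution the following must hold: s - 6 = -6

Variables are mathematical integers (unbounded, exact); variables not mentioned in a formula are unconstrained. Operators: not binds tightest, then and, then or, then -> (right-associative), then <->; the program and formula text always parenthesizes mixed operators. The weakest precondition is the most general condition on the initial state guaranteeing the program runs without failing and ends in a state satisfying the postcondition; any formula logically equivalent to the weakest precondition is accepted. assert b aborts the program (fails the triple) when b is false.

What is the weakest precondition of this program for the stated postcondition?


Working backward. After the program, the postcondition s - 6 = -6 must hold; in canonical form it is s = 0.
Before s := 2*s + 3*s: 5*s = 0
Before y := 3*c - 2: 5*s = 0
Then branch requires (y < 3 -> ((not (4*y > -15)) and 10*s = 0)) and ((not (y < 3)) -> 10*s = 0); else branch requires 5*s = 0.
Before the if: (2*y <= c + 17 -> ((y < 3 -> ((not (4*y > -15)) and 10*s = 0)) and ((not (y < 3)) -> 10*s = 0))) and ((not (2*y <= c + 17)) -> 5*s = 0)
Answer: WP = (2*y <= c + 17 -> ((y < 3 -> ((not (4*y > -15)) and 10*s = 0)) and ((not (y < 3)) -> 10*s = 0))) and ((not (2*y <= c + 17)) -> 5*s = 0)


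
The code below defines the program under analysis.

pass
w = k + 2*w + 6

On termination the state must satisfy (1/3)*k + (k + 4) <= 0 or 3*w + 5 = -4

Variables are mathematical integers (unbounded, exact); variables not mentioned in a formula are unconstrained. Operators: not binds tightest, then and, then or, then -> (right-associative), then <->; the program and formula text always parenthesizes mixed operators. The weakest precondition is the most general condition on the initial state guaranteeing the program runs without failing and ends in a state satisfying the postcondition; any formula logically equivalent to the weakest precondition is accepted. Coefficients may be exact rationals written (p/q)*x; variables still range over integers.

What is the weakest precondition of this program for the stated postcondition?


Working backward. After the program, the postcondition (1/3)*k + (k + 4) <= 0 or 3*w + 5 = -4 must hold; in canonical form it is (4/3)*k <= -4 or 3*w = -9.
Before w := k + 2*w + 6: (4/3)*k <= -4 or 3*k + 6*w = -27
Before skip: (4/3)*k <= -4 or 3*k + 6*w = -27
Answer: WP = (4/3)*k <= -4 or 3*k + 6*w = -27


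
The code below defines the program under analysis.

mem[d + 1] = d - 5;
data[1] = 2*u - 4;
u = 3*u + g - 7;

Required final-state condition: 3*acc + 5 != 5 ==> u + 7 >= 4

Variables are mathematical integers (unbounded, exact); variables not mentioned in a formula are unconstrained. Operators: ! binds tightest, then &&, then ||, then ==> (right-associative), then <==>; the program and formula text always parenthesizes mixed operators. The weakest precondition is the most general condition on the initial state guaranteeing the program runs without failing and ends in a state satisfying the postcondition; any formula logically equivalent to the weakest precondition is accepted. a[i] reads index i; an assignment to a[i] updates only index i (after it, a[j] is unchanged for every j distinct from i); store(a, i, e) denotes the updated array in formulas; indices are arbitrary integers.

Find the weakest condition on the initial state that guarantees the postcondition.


Working backward. After the program, the postcondition 3*acc + 5 != 5 ==> u + 7 >= 4 must hold; in canonical form it is 3*acc != 0 ==> u >= -3.
Before u := 3*u + g - 7: 3*acc != 0 ==> g + 3*u >= 4
Before data[1] := 2*u - 4: 3*acc != 0 ==> g + 3*u >= 4
Before mem[d + 1] := d - 5: 3*acc != 0 ==> g + 3*u >= 4
Answer: WP = 3*acc != 0 ==> g + 3*u >= 4


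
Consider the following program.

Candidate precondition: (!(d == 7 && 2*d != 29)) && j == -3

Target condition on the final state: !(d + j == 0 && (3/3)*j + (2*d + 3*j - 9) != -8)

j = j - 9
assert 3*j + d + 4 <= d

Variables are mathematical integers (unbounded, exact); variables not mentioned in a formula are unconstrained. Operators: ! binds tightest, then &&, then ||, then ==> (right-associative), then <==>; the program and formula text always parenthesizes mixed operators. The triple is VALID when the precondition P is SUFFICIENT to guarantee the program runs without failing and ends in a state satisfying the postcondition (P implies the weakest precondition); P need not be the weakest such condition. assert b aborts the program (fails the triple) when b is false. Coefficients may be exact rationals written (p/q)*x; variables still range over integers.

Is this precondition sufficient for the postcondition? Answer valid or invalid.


Working backward. After the program, the postcondition !(d + j == 0 && (3/3)*j + (2*d + 3*j - 9) != -8) must hold; in canonical form it is !(d + j == 0 && 2*d + 4*j != 1).
Before assert 3*j + d + 4 <= d: 3*j <= -4 && (!(d + j == 0 && 2*d + 4*j != 1))
Before j := j - 9: 3*j <= 23 && (!(d + j == 9 && 2*d + 4*j != 37))
The weakest precondition is 3*j <= 23 && (!(d + j == 9 && 2*d + 4*j != 37)).
Check whether (!(d == 7 && 2*d != 29)) && j == -3 implies it.
Countermodel: at the initial state d = 12, j = -3, the precondition holds but the weakest precondition fails.
Answer: invalid


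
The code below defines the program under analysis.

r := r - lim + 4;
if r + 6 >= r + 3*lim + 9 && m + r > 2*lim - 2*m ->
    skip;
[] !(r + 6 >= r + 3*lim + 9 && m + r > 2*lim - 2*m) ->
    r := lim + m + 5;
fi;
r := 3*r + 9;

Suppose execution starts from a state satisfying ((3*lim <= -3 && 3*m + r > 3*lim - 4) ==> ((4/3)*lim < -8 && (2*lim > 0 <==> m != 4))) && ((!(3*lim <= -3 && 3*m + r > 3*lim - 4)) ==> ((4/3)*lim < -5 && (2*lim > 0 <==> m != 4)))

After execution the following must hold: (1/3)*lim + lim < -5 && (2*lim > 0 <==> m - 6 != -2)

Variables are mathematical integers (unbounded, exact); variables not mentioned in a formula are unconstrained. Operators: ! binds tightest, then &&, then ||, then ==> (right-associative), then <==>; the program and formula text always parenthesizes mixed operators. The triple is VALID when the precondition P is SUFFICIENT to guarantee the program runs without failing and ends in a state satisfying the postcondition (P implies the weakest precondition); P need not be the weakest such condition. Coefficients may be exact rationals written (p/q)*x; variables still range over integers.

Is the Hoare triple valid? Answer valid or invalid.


Working backward. After the program, the postcondition (1/3)*lim + lim < -5 && (2*lim > 0 <==> m - 6 != -2) must hold; in canonical form it is (4/3)*lim < -5 && (2*lim > 0 <==> m != 4).
Before r := 3*r + 9: (4/3)*lim < -5 && (2*lim > 0 <==> m != 4)
Then branch requires (4/3)*lim < -5 && (2*lim > 0 <==> m != 4); else branch requires (4/3)*lim < -5 && (2*lim > 0 <==> m != 4).
Before the if: ((3*lim <= -3 && 3*m + r > 2*lim) ==> ((4/3)*lim < -5 && (2*lim > 0 <==> m != 4))) && ((!(3*lim <= -3 && 3*m + r > 2*lim)) ==> ((4/3)*lim < -5 && (2*lim > 0 <==> m != 4)))
Before r := r - lim + 4: ((3*lim <= -3 && 3*m + r > 3*lim - 4) ==> ((4/3)*lim < -5 && (2*lim > 0 <==> m != 4))) && ((!(3*lim <= -3 && 3*m + r > 3*lim - 4)) ==> ((4/3)*lim < -5 && (2*lim > 0 <==> m != 4)))
The weakest precondition is ((3*lim <= -3 && 3*m + r > 3*lim - 4) ==> ((4/3)*lim < -5 && (2*lim > 0 <==> m != 4))) && ((!(3*lim <= -3 && 3*m + r > 3*lim - 4)) ==> ((4/3)*lim < -5 && (2*lim > 0 <==> m != 4))).
Check whether ((3*lim <= -3 && 3*m + r > 3*lim - 4) ==> ((4/3)*lim < -8 && (2*lim > 0 <==> m != 4))) && ((!(3*lim <= -3 && 3*m + r > 3*lim - 4)) ==> ((4/3)*lim < -5 && (2*lim > 0 <==> m != 4))) implies it.
Every state satisfying the precondition satisfies the weakest precondition: the implication holds.
Answer: valid


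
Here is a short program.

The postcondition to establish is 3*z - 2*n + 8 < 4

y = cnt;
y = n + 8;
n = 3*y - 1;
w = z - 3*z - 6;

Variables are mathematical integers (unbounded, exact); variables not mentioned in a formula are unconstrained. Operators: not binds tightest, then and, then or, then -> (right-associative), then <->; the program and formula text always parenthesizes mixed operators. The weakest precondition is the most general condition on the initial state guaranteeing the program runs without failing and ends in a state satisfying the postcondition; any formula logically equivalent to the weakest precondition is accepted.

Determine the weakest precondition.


Working backward. After the program, the postcondition 3*z - 2*n + 8 < 4 must hold; in canonical form it is 3*z < 2*n - 4.
Before w := z - 3*z - 6: 3*z < 2*n - 4
Before n := 3*y - 1: 3*z < 6*y - 6
Before y := n + 8: 3*z < 6*n + 42
Before y := cnt: 3*z < 6*n + 42
Answer: WP = 3*z < 6*n + 42


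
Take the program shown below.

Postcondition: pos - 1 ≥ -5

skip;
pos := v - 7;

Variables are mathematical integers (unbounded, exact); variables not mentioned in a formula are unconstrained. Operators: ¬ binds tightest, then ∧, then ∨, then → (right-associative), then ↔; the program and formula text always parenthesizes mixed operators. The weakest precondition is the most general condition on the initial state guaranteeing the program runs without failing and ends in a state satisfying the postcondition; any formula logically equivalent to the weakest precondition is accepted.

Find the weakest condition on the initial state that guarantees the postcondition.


Working backward. After the program, the postcondition pos - 1 ≥ -5 must hold; in canonical form it is pos ≥ -4.
Before pos := v - 7: v ≥ 3
Before skip: v ≥ 3
Answer: WP = v ≥ 3


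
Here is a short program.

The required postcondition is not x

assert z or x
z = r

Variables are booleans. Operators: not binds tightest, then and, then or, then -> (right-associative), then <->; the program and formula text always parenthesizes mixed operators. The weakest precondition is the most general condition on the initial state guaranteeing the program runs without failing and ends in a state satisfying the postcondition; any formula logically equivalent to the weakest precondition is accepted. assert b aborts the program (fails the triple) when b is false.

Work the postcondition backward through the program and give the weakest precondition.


Working backward. After the program, not x must hold.
Before z := r: not x
Before assert z or x: (z or x) and (not x)
Answer: WP = (z or x) and (not x)


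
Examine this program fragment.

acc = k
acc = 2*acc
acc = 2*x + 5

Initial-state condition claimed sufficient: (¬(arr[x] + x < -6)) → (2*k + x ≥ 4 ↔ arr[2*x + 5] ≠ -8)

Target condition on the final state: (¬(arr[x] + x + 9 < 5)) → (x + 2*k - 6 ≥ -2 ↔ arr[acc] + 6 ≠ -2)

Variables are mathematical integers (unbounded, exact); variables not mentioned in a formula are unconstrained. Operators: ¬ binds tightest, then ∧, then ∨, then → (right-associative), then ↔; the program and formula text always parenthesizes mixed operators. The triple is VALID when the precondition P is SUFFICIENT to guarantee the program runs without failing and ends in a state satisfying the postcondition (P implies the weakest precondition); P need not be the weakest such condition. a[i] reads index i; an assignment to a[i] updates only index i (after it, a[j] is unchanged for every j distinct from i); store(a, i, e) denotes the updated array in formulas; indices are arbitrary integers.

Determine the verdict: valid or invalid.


Working backward. After the program, the postcondition (¬(arr[x] + x + 9 < 5)) → (x + 2*k - 6 ≥ -2 ↔ arr[acc] + 6 ≠ -2) must hold; in canonical form it is (¬(arr[x] + x < -4)) → (2*k + x ≥ 4 ↔ arr[acc] ≠ -8).
Before acc := 2*x + 5: (¬(arr[x] + x < -4)) → (2*k + x ≥ 4 ↔ arr[2*x + 5] ≠ -8)
Before acc := 2*acc: (¬(arr[x] + x < -4)) → (2*k + x ≥ 4 ↔ arr[2*x + 5] ≠ -8)
Before acc := k: (¬(arr[x] + x < -4)) → (2*k + x ≥ 4 ↔ arr[2*x + 5] ≠ -8)
The weakest precondition is (¬(arr[x] + x < -4)) → (2*k + x ≥ 4 ↔ arr[2*x + 5] ≠ -8).
Check whether (¬(arr[x] + x < -6)) → (2*k + x ≥ 4 ↔ arr[2*x + 5] ≠ -8) implies it.
Every state satisfying the precondition satisfies the weakest precondition: the implication holds.
Answer: valid


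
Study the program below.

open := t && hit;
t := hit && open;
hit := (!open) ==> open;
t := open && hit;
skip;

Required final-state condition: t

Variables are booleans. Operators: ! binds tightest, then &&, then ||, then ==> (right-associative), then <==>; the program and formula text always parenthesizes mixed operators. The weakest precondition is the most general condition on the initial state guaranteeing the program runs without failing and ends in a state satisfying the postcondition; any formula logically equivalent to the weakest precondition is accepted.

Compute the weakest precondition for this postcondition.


Working backward. After the program, t must hold.
Before skip: t
Before t := open && hit: open && hit
Before hit := (!open) ==> open: open && ((!open) ==> open)
Before t := hit && open: open && ((!open) ==> open)
Before open := t && hit: t && hit && ((!(t && hit)) ==> (t && hit))
Answer: WP = t && hit && ((!(t && hit)) ==> (t && hit))


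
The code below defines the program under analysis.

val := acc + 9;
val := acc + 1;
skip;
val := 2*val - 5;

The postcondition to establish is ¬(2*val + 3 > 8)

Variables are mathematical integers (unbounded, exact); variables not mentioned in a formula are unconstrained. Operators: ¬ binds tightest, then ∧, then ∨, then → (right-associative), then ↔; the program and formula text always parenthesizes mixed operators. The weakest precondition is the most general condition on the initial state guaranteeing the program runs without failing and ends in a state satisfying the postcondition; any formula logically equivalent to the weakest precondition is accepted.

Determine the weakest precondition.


Working backward. After the program, the postcondition ¬(2*val + 3 > 8) must hold; in canonical form it is ¬(2*val > 5).
Before val := 2*val - 5: ¬(4*val > 15)
Before skip: ¬(4*val > 15)
Before val := acc + 1: ¬(4*acc > 11)
Before val := acc + 9: ¬(4*acc > 11)
Answer: WP = ¬(4*acc > 11)


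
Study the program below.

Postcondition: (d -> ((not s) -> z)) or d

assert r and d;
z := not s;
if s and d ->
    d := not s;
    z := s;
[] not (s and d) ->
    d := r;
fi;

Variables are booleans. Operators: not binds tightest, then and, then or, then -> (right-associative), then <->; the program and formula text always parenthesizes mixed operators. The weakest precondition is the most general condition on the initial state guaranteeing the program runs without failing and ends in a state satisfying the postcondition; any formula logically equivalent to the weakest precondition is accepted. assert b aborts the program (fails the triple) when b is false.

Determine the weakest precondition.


Working backward. After the program, (d -> ((not s) -> z)) or d must hold.
Then branch requires ((not s) -> ((not s) -> s)) or (not s); else branch requires (r -> ((not s) -> z)) or r.
Before the if: ((s and d) -> (((not s) -> ((not s) -> s)) or (not s))) and ((not (s and d)) -> ((r -> ((not s) -> z)) or r))
Before z := not s: (s and d) -> (((not s) -> ((not s) -> s)) or (not s))
Before assert r and d: r and d and ((s and d) -> (((not s) -> ((not s) -> s)) or (not s)))
Answer: WP = r and d and ((s and d) -> (((not s) -> ((not s) -> s)) or (not s)))


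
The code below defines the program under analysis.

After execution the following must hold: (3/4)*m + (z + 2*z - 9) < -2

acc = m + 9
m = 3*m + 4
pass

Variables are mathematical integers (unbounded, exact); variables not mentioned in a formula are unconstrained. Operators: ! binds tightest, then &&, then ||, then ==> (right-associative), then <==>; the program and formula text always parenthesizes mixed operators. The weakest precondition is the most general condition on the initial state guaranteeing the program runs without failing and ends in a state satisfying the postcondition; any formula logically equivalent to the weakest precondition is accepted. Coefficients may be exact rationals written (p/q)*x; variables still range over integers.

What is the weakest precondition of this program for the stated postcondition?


Working backward. After the program, the postcondition (3/4)*m + (z + 2*z - 9) < -2 must hold; in canonical form it is (3/4)*m + 3*z < 7.
Before skip: (3/4)*m + 3*z < 7
Before m := 3*m + 4: (9/4)*m + 3*z < 4
Before acc := m + 9: (9/4)*m + 3*z < 4
Answer: WP = (9/4)*m + 3*z < 4


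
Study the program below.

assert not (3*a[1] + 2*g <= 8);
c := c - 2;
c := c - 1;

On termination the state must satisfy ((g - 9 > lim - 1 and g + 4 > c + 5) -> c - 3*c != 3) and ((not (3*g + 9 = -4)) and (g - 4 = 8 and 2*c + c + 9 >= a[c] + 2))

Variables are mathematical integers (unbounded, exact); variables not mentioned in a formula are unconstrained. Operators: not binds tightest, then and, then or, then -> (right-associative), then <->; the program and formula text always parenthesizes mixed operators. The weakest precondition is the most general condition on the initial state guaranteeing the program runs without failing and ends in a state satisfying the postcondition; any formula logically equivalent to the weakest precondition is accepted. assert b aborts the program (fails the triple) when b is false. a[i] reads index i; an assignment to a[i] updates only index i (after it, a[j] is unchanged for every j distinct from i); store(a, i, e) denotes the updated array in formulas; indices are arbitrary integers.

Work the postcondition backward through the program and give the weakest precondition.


Working backward. After the program, the postcondition ((g - 9 > lim - 1 and g + 4 > c + 5) -> c - 3*c != 3) and ((not (3*g + 9 = -4)) and (g - 4 = 8 and 2*c + c + 9 >= a[c] + 2)) must hold; in canonical form it is ((g > lim + 8 and g > c + 1) -> 2*c != -3) and (not (3*g = -13)) and g = 12 and 3*c >= a[c] - 7.
Before c := c - 1: ((g > lim + 8 and g > c) -> 2*c != -1) and (not (3*g = -13)) and g = 12 and 3*c >= a[c - 1] - 4
Before c := c - 2: ((g > lim + 8 and g > c - 2) -> 2*c != 3) and (not (3*g = -13)) and g = 12 and 3*c >= a[c - 3] + 2
Before assert not (3*a[1] + 2*g <= 8): (not (3*a[1] + 2*g <= 8)) and ((g > lim + 8 and g > c - 2) -> 2*c != 3) and (not (3*g = -13)) and g = 12 and 3*c >= a[c - 3] + 2
Answer: WP = (not (3*a[1] + 2*g <= 8)) and ((g > lim + 8 and g > c - 2) -> 2*c != 3) and (not (3*g = -13)) and g = 12 and 3*c >= a[c - 3] + 2


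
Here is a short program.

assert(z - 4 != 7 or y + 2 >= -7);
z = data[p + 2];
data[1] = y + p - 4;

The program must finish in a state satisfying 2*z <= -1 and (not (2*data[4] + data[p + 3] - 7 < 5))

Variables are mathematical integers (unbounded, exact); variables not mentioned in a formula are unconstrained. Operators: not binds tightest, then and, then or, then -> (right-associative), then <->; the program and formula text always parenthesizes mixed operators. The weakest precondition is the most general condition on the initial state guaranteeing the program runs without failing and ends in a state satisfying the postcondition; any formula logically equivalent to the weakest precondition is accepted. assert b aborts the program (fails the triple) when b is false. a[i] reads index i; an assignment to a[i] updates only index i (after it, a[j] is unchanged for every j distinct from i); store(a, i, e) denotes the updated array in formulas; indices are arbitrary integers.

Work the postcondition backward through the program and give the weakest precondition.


Working backward. After the program, the postcondition 2*z <= -1 and (not (2*data[4] + data[p + 3] - 7 < 5)) must hold; in canonical form it is 2*z <= -1 and (not (data[p + 3] + 2*data[4] < 12)).
Before data[1] := y + p - 4: 2*z <= -1 and (not (2*data[4] + store(data, 1, p + y - 4)[p + 3] < 12))
Before z := data[p + 2]: 2*data[p + 2] <= -1 and (not (2*data[4] + store(data, 1, p + y - 4)[p + 3] < 12))
Before assert z - 4 != 7 or y + 2 >= -7: (z != 11 or y >= -9) and 2*data[p + 2] <= -1 and (not (2*data[4] + store(data, 1, p + y - 4)[p + 3] < 12))
Answer: WP = (z != 11 or y >= -9) and 2*data[p + 2] <= -1 and (not (2*data[4] + store(data, 1, p + y - 4)[p + 3] < 12))


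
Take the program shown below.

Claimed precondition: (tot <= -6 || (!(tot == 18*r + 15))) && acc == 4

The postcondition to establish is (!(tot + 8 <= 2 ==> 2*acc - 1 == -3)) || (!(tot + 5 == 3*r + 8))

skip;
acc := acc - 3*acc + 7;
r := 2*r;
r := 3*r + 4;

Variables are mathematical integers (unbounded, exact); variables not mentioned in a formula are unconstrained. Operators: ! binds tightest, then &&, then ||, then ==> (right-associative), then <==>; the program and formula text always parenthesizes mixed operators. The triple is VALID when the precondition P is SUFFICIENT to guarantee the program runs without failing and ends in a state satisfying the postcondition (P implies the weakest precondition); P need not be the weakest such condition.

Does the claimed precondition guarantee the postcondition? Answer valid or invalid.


Working backward. After the program, the postcondition (!(tot + 8 <= 2 ==> 2*acc - 1 == -3)) || (!(tot + 5 == 3*r + 8)) must hold; in canonical form it is (!(tot <= -6 ==> 2*acc == -2)) || (!(tot == 3*r + 3)).
Before r := 3*r + 4: (!(tot <= -6 ==> 2*acc == -2)) || (!(tot == 9*r + 15))
Before r := 2*r: (!(tot <= -6 ==> 2*acc == -2)) || (!(tot == 18*r + 15))
Before acc := acc - 3*acc + 7: (!(tot <= -6 ==> 4*acc == 16)) || (!(tot == 18*r + 15))
Before skip: (!(tot <= -6 ==> 4*acc == 16)) || (!(tot == 18*r + 15))
The weakest precondition is (!(tot <= -6 ==> 4*acc == 16)) || (!(tot == 18*r + 15)).
Check whether (tot <= -6 || (!(tot == 18*r + 15))) && acc == 4 implies it.
Countermodel: at the initial state acc = 4, r = -2, tot = -21, the precondition holds but the weakest precondition fails.
Answer: invalid


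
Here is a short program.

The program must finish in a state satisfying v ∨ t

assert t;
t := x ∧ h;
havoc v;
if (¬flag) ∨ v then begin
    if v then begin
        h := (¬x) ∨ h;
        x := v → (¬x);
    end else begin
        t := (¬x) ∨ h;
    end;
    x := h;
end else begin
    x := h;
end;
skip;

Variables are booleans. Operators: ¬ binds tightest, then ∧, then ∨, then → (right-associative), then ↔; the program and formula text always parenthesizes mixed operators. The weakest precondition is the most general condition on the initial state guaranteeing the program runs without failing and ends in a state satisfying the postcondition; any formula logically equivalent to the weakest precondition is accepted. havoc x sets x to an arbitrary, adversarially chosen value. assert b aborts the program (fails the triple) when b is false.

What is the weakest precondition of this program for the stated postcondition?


Working backward. After the program, v ∨ t must hold.
Before skip: v ∨ t
Then branch requires (v → (v ∨ t)) ∧ ((¬v) → (v ∨ (¬x) ∨ h)); else branch requires v ∨ t.
Before the if: (((¬flag) ∨ v) → ((v → (v ∨ t)) ∧ ((¬v) → (v ∨ (¬x) ∨ h)))) ∧ ((¬((¬flag) ∨ v)) → (v ∨ t))
Before havoc v: ((¬flag) → ((¬x) ∨ h)) ∧ (flag → t)
Before t := x ∧ h: ((¬flag) → ((¬x) ∨ h)) ∧ (flag → (x ∧ h))
Before assert t: t ∧ ((¬flag) → ((¬x) ∨ h)) ∧ (flag → (x ∧ h))
Answer: WP = t ∧ ((¬flag) → ((¬x) ∨ h)) ∧ (flag → (x ∧ h))


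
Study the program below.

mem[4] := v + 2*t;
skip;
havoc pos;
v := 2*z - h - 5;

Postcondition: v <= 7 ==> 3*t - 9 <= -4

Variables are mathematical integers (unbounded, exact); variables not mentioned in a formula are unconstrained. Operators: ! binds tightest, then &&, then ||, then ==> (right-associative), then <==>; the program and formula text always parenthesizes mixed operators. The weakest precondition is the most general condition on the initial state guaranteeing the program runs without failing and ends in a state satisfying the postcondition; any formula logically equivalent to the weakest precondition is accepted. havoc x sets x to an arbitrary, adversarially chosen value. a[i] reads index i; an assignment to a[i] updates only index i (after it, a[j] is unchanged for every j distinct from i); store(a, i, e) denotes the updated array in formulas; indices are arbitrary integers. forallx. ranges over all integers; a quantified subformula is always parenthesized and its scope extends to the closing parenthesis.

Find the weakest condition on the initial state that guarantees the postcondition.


Working backward. After the program, the postcondition v <= 7 ==> 3*t - 9 <= -4 must hold; in canonical form it is v <= 7 ==> 3*t <= 5.
Before v := 2*z - h - 5: 2*z <= h + 12 ==> 3*t <= 5
Before havoc pos: 2*z <= h + 12 ==> 3*t <= 5
Before skip: 2*z <= h + 12 ==> 3*t <= 5
Before mem[4] := v + 2*t: 2*z <= h + 12 ==> 3*t <= 5
Answer: WP = 2*z <= h + 12 ==> 3*t <= 5


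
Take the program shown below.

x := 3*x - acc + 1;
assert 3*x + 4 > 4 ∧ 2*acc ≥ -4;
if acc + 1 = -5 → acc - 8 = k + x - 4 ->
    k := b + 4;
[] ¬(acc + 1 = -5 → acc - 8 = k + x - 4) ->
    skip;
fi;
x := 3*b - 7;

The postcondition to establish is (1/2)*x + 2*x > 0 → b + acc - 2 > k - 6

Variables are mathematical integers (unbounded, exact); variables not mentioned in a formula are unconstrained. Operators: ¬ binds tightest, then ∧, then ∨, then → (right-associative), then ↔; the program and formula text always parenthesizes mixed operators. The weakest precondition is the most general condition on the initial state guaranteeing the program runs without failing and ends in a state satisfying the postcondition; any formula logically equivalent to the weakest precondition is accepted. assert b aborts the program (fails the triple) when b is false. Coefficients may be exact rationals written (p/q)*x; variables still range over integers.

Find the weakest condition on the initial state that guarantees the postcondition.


Working backward. After the program, the postcondition (1/2)*x + 2*x > 0 → b + acc - 2 > k - 6 must hold; in canonical form it is (5/2)*x > 0 → acc + b > k - 4.
Before x := 3*b - 7: (15/2)*b > 35/2 → acc + b > k - 4
Then branch requires (15/2)*b > 35/2 → acc > 0; else branch requires (15/2)*b > 35/2 → acc + b > k - 4.
Before the if: ((acc = -6 → acc = k + x + 4) → ((15/2)*b > 35/2 → acc > 0)) ∧ ((¬(acc = -6 → acc = k + x + 4)) → ((15/2)*b > 35/2 → acc + b > k - 4))
Before assert 3*x + 4 > 4 ∧ 2*acc ≥ -4: 3*x > 0 ∧ 2*acc ≥ -4 ∧ ((acc = -6 → acc = k + x + 4) → ((15/2)*b > 35/2 → acc > 0)) ∧ ((¬(acc = -6 → acc = k + x + 4)) → ((15/2)*b > 35/2 → acc + b > k - 4))
Before x := 3*x - acc + 1: 9*x > 3*acc - 3 ∧ 2*acc ≥ -4 ∧ ((acc = -6 → 2*acc = k + 3*x + 5) → ((15/2)*b > 35/2 → acc > 0)) ∧ ((¬(acc = -6 → 2*acc = k + 3*x + 5)) → ((15/2)*b > 35/2 → acc + b > k - 4))
Answer: WP = 9*x > 3*acc - 3 ∧ 2*acc ≥ -4 ∧ ((acc = -6 → 2*acc = k + 3*x + 5) → ((15/2)*b > 35/2 → acc > 0)) ∧ ((¬(acc = -6 → 2*acc = k + 3*x + 5)) → ((15/2)*b > 35/2 → acc + b > k - 4))


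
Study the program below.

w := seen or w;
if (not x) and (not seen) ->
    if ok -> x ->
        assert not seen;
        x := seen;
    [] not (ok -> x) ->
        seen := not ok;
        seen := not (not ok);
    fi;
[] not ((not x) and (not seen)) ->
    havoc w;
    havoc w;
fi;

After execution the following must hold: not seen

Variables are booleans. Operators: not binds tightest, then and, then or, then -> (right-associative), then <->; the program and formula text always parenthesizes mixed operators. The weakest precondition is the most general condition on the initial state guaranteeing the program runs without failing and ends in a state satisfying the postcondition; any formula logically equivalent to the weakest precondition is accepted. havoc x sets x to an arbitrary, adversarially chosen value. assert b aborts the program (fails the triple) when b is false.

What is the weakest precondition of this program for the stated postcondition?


Working backward. After the program, not seen must hold.
Then branch requires ((ok -> x) -> (not seen)) and ((not (ok -> x)) -> (not ok)); else branch requires not seen.
Before the if: (((not x) and (not seen)) -> (((ok -> x) -> (not seen)) and ((not (ok -> x)) -> (not ok)))) and ((not ((not x) and (not seen))) -> (not seen))
Before w := seen or w: (((not x) and (not seen)) -> (((ok -> x) -> (not seen)) and ((not (ok -> x)) -> (not ok)))) and ((not ((not x) and (not seen))) -> (not seen))
Answer: WP = (((not x) and (not seen)) -> (((ok -> x) -> (not seen)) and ((not (ok -> x)) -> (not ok)))) and ((not ((not x) and (not seen))) -> (not seen))


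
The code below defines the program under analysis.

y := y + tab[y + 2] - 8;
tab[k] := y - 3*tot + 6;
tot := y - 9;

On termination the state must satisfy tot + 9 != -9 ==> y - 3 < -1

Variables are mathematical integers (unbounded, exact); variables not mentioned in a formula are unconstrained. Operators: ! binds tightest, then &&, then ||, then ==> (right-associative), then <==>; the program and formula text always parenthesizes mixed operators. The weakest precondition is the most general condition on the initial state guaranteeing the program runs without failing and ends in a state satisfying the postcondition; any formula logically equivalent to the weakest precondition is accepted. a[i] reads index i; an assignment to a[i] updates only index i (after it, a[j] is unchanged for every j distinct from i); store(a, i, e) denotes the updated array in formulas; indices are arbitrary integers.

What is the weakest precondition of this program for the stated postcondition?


Working backward. After the program, the postcondition tot + 9 != -9 ==> y - 3 < -1 must hold; in canonical form it is tot != -18 ==> y < 2.
Before tot := y - 9: y != -9 ==> y < 2
Before tab[k] := y - 3*tot + 6: y != -9 ==> y < 2
Before y := y + tab[y + 2] - 8: tab[y + 2] + y != -1 ==> tab[y + 2] + y < 10
Answer: WP = tab[y + 2] + y != -1 ==> tab[y + 2] + y < 10


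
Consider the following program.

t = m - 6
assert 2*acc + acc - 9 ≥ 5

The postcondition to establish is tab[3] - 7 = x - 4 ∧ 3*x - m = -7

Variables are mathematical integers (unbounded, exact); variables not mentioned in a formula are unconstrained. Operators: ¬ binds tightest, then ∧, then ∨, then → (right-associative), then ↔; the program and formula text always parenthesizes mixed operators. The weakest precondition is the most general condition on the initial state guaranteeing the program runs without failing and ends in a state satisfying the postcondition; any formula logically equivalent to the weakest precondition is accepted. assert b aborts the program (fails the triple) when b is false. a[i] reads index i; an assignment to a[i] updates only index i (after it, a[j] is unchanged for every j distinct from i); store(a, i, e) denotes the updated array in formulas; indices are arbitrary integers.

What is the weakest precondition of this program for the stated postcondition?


Working backward. After the program, the postcondition tab[3] - 7 = x - 4 ∧ 3*x - m = -7 must hold; in canonical form it is tab[3] = x + 3 ∧ 3*x = m - 7.
Before assert 2*acc + acc - 9 ≥ 5: 3*acc ≥ 14 ∧ tab[3] = x + 3 ∧ 3*x = m - 7
Before t := m - 6: 3*acc ≥ 14 ∧ tab[3] = x + 3 ∧ 3*x = m - 7
Answer: WP = 3*acc ≥ 14 ∧ tab[3] = x + 3 ∧ 3*x = m - 7


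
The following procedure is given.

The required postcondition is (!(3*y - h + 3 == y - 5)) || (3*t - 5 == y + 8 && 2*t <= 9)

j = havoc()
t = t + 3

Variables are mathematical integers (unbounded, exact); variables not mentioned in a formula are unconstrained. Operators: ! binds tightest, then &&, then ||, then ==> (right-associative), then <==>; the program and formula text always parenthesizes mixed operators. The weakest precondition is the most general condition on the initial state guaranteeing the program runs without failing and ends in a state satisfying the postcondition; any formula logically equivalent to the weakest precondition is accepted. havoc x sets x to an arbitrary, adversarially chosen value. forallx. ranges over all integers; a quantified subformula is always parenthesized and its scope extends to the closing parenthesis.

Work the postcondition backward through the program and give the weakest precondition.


Working backward. After the program, the postcondition (!(3*y - h + 3 == y - 5)) || (3*t - 5 == y + 8 && 2*t <= 9) must hold; in canonical form it is (!(2*y == h - 8)) || (3*t == y + 13 && 2*t <= 9).
Before t := t + 3: (!(2*y == h - 8)) || (3*t == y + 4 && 2*t <= 3)
Before havoc j: (!(2*y == h - 8)) || (3*t == y + 4 && 2*t <= 3)
Answer: WP = (!(2*y == h - 8)) || (3*t == y + 4 && 2*t <= 3)


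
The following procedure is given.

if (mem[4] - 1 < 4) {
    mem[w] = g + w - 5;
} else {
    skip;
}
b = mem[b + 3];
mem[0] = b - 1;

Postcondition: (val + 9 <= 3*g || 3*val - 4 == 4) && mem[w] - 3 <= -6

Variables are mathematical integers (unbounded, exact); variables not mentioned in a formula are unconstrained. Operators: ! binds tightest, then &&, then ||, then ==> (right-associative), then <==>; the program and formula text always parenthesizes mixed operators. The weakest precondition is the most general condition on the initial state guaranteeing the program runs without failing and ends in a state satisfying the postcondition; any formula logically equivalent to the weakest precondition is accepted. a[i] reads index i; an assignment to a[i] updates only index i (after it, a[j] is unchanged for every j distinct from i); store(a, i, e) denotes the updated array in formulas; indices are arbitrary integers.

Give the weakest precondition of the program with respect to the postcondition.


Working backward. After the program, the postcondition (val + 9 <= 3*g || 3*val - 4 == 4) && mem[w] - 3 <= -6 must hold; in canonical form it is (val <= 3*g - 9 || 3*val == 8) && mem[w] <= -3.
Before mem[0] := b - 1: (val <= 3*g - 9 || 3*val == 8) && store(mem, 0, b - 1)[w] <= -3
Before b := mem[b + 3]: (val <= 3*g - 9 || 3*val == 8) && store(mem, 0, mem[b + 3] - 1)[w] <= -3
Then branch requires (val <= 3*g - 9 || 3*val == 8) && store(store(mem, w, g + w - 5), 0, store(mem, w, g + w - 5)[b + 3] - 1)[w] <= -3; else branch requires (val <= 3*g - 9 || 3*val == 8) && store(mem, 0, mem[b + 3] - 1)[w] <= -3.
Before the if: (mem[4] < 5 ==> ((val <= 3*g - 9 || 3*val == 8) && store(store(mem, w, g + w - 5), 0, store(mem, w, g + w - 5)[b + 3] - 1)[w] <= -3)) && ((!(mem[4] < 5)) ==> ((val <= 3*g - 9 || 3*val == 8) && store(mem, 0, mem[b + 3] - 1)[w] <= -3))
Answer: WP = (mem[4] < 5 ==> ((val <= 3*g - 9 || 3*val == 8) && store(store(mem, w, g + w - 5), 0, store(mem, w, g + w - 5)[b + 3] - 1)[w] <= -3)) && ((!(mem[4] < 5)) ==> ((val <= 3*g - 9 || 3*val == 8) && store(mem, 0, mem[b + 3] - 1)[w] <= -3))


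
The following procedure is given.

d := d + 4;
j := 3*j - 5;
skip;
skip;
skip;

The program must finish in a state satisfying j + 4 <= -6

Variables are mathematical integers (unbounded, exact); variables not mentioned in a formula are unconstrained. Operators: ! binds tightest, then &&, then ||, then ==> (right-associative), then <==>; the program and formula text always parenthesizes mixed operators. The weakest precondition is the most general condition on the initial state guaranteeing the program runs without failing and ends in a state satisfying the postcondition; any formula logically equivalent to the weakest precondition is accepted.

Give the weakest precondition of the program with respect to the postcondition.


Working backward. After the program, the postcondition j + 4 <= -6 must hold; in canonical form it is j <= -10.
Before skip: j <= -10
Before skip: j <= -10
Before skip: j <= -10
Before j := 3*j - 5: 3*j <= -5
Before d := d + 4: 3*j <= -5
Answer: WP = 3*j <= -5


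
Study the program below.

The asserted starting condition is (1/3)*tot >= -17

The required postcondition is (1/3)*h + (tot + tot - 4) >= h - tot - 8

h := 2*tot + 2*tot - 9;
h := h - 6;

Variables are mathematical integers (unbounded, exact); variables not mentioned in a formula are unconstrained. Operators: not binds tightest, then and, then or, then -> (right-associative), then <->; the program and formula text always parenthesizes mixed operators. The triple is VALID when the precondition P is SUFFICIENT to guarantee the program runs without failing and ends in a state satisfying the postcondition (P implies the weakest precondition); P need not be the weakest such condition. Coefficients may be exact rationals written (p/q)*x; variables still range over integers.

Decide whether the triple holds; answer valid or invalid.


Working backward. After the program, the postcondition (1/3)*h + (tot + tot - 4) >= h - tot - 8 must hold; in canonical form it is 3*tot >= (2/3)*h - 4.
Before h := h - 6: 3*tot >= (2/3)*h - 8
Before h := 2*tot + 2*tot - 9: (1/3)*tot >= -14
The weakest precondition is (1/3)*tot >= -14.
Check whether (1/3)*tot >= -17 implies it.
Countermodel: at the initial state tot = -51, the precondition holds but the weakest precondition fails.
Answer: invalid


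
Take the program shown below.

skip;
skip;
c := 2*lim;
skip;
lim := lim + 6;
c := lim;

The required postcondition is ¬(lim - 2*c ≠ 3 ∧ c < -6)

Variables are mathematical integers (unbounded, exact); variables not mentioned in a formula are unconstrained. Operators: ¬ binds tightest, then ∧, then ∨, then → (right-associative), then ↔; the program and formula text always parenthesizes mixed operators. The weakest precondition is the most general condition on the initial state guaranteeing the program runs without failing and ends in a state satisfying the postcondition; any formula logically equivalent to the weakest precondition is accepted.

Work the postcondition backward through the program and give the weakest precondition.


Working backward. After the program, the postcondition ¬(lim - 2*c ≠ 3 ∧ c < -6) must hold; in canonical form it is ¬(lim ≠ 2*c + 3 ∧ c < -6).
Before c := lim: ¬(lim ≠ -3 ∧ lim < -6)
Before lim := lim + 6: ¬(lim ≠ -9 ∧ lim < -12)
Before skip: ¬(lim ≠ -9 ∧ lim < -12)
Before c := 2*lim: ¬(lim ≠ -9 ∧ lim < -12)
Before skip: ¬(lim ≠ -9 ∧ lim < -12)
Before skip: ¬(lim ≠ -9 ∧ lim < -12)
Answer: WP = ¬(lim ≠ -9 ∧ lim < -12)
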